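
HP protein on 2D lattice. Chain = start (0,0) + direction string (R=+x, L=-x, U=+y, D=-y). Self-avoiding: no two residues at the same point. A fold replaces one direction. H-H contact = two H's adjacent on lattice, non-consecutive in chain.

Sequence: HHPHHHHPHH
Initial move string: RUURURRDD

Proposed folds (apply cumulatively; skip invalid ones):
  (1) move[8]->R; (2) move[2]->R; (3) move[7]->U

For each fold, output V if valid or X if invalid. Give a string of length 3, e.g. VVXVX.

Initial: RUURURRDD -> [(0, 0), (1, 0), (1, 1), (1, 2), (2, 2), (2, 3), (3, 3), (4, 3), (4, 2), (4, 1)]
Fold 1: move[8]->R => RUURURRDR VALID
Fold 2: move[2]->R => RURRURRDR VALID
Fold 3: move[7]->U => RURRURRUR VALID

Answer: VVV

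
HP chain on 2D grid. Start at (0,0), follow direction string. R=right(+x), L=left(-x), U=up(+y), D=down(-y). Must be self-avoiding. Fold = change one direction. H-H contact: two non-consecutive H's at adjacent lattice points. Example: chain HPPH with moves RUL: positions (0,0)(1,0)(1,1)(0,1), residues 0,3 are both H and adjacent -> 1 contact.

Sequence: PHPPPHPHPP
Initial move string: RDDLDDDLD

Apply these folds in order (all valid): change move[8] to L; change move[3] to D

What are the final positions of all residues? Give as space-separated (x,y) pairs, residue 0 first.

Initial moves: RDDLDDDLD
Fold: move[8]->L => RDDLDDDLL (positions: [(0, 0), (1, 0), (1, -1), (1, -2), (0, -2), (0, -3), (0, -4), (0, -5), (-1, -5), (-2, -5)])
Fold: move[3]->D => RDDDDDDLL (positions: [(0, 0), (1, 0), (1, -1), (1, -2), (1, -3), (1, -4), (1, -5), (1, -6), (0, -6), (-1, -6)])

Answer: (0,0) (1,0) (1,-1) (1,-2) (1,-3) (1,-4) (1,-5) (1,-6) (0,-6) (-1,-6)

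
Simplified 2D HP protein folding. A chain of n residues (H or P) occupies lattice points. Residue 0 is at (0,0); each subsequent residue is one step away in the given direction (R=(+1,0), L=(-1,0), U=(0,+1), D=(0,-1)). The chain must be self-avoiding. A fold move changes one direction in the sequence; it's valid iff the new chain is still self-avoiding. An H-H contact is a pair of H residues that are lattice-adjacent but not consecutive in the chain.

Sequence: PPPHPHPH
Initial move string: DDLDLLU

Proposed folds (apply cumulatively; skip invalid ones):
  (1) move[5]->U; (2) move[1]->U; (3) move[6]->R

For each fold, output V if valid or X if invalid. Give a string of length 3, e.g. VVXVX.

Initial: DDLDLLU -> [(0, 0), (0, -1), (0, -2), (-1, -2), (-1, -3), (-2, -3), (-3, -3), (-3, -2)]
Fold 1: move[5]->U => DDLDLUU VALID
Fold 2: move[1]->U => DULDLUU INVALID (collision), skipped
Fold 3: move[6]->R => DDLDLUR INVALID (collision), skipped

Answer: VXX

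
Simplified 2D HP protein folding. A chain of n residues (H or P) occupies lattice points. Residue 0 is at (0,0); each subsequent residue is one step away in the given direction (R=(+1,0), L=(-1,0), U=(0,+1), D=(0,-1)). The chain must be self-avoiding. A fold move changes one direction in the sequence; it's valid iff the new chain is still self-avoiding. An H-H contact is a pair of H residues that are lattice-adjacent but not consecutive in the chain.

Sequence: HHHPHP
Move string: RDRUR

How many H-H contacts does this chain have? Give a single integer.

Positions: [(0, 0), (1, 0), (1, -1), (2, -1), (2, 0), (3, 0)]
H-H contact: residue 1 @(1,0) - residue 4 @(2, 0)

Answer: 1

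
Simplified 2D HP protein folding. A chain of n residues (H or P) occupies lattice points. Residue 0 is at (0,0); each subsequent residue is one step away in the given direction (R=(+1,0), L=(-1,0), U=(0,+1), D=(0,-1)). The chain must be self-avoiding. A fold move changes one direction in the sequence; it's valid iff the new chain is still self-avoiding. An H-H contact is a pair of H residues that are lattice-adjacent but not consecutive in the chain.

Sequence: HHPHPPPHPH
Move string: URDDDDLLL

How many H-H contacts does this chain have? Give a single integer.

Positions: [(0, 0), (0, 1), (1, 1), (1, 0), (1, -1), (1, -2), (1, -3), (0, -3), (-1, -3), (-2, -3)]
H-H contact: residue 0 @(0,0) - residue 3 @(1, 0)

Answer: 1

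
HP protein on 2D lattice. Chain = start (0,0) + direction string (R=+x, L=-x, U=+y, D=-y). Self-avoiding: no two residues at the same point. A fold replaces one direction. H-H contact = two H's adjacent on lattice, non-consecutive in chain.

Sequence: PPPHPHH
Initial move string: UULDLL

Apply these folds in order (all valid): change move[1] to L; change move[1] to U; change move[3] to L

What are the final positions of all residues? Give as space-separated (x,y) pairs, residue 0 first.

Answer: (0,0) (0,1) (0,2) (-1,2) (-2,2) (-3,2) (-4,2)

Derivation:
Initial moves: UULDLL
Fold: move[1]->L => ULLDLL (positions: [(0, 0), (0, 1), (-1, 1), (-2, 1), (-2, 0), (-3, 0), (-4, 0)])
Fold: move[1]->U => UULDLL (positions: [(0, 0), (0, 1), (0, 2), (-1, 2), (-1, 1), (-2, 1), (-3, 1)])
Fold: move[3]->L => UULLLL (positions: [(0, 0), (0, 1), (0, 2), (-1, 2), (-2, 2), (-3, 2), (-4, 2)])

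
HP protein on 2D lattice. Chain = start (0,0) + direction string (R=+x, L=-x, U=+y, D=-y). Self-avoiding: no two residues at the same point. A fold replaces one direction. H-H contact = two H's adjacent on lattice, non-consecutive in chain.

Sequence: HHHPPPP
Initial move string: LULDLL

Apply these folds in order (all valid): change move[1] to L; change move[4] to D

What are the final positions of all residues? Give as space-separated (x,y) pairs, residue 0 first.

Answer: (0,0) (-1,0) (-2,0) (-3,0) (-3,-1) (-3,-2) (-4,-2)

Derivation:
Initial moves: LULDLL
Fold: move[1]->L => LLLDLL (positions: [(0, 0), (-1, 0), (-2, 0), (-3, 0), (-3, -1), (-4, -1), (-5, -1)])
Fold: move[4]->D => LLLDDL (positions: [(0, 0), (-1, 0), (-2, 0), (-3, 0), (-3, -1), (-3, -2), (-4, -2)])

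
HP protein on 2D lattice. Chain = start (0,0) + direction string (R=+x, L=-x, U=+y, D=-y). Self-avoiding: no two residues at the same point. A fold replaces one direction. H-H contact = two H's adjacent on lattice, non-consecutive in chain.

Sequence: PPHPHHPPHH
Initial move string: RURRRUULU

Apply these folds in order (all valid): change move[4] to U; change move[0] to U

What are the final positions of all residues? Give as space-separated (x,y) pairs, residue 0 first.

Initial moves: RURRRUULU
Fold: move[4]->U => RURRUUULU (positions: [(0, 0), (1, 0), (1, 1), (2, 1), (3, 1), (3, 2), (3, 3), (3, 4), (2, 4), (2, 5)])
Fold: move[0]->U => UURRUUULU (positions: [(0, 0), (0, 1), (0, 2), (1, 2), (2, 2), (2, 3), (2, 4), (2, 5), (1, 5), (1, 6)])

Answer: (0,0) (0,1) (0,2) (1,2) (2,2) (2,3) (2,4) (2,5) (1,5) (1,6)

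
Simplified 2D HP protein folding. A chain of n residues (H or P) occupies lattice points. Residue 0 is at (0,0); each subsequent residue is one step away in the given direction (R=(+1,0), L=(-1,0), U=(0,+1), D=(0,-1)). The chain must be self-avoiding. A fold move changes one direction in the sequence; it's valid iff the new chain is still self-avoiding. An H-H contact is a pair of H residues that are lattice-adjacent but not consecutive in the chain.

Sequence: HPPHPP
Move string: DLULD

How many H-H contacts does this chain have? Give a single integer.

Positions: [(0, 0), (0, -1), (-1, -1), (-1, 0), (-2, 0), (-2, -1)]
H-H contact: residue 0 @(0,0) - residue 3 @(-1, 0)

Answer: 1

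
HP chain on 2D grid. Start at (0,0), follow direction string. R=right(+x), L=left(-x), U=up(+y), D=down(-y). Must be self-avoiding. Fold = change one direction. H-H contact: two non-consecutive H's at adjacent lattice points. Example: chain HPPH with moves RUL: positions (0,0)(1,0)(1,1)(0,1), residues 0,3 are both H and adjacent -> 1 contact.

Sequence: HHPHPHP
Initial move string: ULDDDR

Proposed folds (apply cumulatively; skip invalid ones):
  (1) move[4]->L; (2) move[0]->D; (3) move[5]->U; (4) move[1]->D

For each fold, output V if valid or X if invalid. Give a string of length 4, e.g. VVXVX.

Answer: XVXV

Derivation:
Initial: ULDDDR -> [(0, 0), (0, 1), (-1, 1), (-1, 0), (-1, -1), (-1, -2), (0, -2)]
Fold 1: move[4]->L => ULDDLR INVALID (collision), skipped
Fold 2: move[0]->D => DLDDDR VALID
Fold 3: move[5]->U => DLDDDU INVALID (collision), skipped
Fold 4: move[1]->D => DDDDDR VALID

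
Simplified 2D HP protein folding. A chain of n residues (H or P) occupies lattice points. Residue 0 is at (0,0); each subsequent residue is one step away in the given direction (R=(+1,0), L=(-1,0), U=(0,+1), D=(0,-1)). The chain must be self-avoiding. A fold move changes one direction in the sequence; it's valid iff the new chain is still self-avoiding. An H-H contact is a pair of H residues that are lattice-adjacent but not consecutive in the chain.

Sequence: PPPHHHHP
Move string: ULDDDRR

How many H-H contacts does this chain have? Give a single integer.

Positions: [(0, 0), (0, 1), (-1, 1), (-1, 0), (-1, -1), (-1, -2), (0, -2), (1, -2)]
No H-H contacts found.

Answer: 0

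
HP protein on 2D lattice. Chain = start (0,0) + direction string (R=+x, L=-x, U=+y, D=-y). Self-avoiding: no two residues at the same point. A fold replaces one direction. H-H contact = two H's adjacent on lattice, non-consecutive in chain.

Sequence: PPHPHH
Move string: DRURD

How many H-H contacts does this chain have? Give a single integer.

Answer: 1

Derivation:
Positions: [(0, 0), (0, -1), (1, -1), (1, 0), (2, 0), (2, -1)]
H-H contact: residue 2 @(1,-1) - residue 5 @(2, -1)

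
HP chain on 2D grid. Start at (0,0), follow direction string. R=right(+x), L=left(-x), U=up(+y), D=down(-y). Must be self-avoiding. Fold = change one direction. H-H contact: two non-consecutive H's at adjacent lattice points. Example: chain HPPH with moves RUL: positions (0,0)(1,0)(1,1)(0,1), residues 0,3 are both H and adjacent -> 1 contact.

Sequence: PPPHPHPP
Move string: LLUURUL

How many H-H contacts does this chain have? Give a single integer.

Answer: 0

Derivation:
Positions: [(0, 0), (-1, 0), (-2, 0), (-2, 1), (-2, 2), (-1, 2), (-1, 3), (-2, 3)]
No H-H contacts found.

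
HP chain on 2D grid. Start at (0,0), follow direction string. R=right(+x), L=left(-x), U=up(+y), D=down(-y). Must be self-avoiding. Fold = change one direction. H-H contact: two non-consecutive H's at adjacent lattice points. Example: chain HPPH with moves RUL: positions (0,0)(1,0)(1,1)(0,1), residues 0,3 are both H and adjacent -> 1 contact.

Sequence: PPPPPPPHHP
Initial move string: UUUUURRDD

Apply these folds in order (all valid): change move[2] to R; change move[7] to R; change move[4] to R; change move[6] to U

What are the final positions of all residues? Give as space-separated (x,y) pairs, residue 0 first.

Answer: (0,0) (0,1) (0,2) (1,2) (1,3) (2,3) (3,3) (3,4) (4,4) (4,3)

Derivation:
Initial moves: UUUUURRDD
Fold: move[2]->R => UURUURRDD (positions: [(0, 0), (0, 1), (0, 2), (1, 2), (1, 3), (1, 4), (2, 4), (3, 4), (3, 3), (3, 2)])
Fold: move[7]->R => UURUURRRD (positions: [(0, 0), (0, 1), (0, 2), (1, 2), (1, 3), (1, 4), (2, 4), (3, 4), (4, 4), (4, 3)])
Fold: move[4]->R => UURURRRRD (positions: [(0, 0), (0, 1), (0, 2), (1, 2), (1, 3), (2, 3), (3, 3), (4, 3), (5, 3), (5, 2)])
Fold: move[6]->U => UURURRURD (positions: [(0, 0), (0, 1), (0, 2), (1, 2), (1, 3), (2, 3), (3, 3), (3, 4), (4, 4), (4, 3)])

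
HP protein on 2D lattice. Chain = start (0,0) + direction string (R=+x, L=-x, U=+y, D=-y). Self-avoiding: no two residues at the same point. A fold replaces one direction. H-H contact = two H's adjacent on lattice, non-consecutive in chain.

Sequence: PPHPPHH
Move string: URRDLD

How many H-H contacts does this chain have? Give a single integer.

Answer: 1

Derivation:
Positions: [(0, 0), (0, 1), (1, 1), (2, 1), (2, 0), (1, 0), (1, -1)]
H-H contact: residue 2 @(1,1) - residue 5 @(1, 0)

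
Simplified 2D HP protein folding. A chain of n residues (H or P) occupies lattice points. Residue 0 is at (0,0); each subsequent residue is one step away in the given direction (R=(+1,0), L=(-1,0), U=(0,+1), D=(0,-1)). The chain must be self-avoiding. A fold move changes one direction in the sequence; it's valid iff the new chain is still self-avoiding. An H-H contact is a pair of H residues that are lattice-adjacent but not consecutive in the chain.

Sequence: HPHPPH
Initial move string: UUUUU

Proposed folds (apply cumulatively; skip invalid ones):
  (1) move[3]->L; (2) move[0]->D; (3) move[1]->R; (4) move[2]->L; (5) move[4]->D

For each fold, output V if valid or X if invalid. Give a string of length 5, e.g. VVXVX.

Initial: UUUUU -> [(0, 0), (0, 1), (0, 2), (0, 3), (0, 4), (0, 5)]
Fold 1: move[3]->L => UUULU VALID
Fold 2: move[0]->D => DUULU INVALID (collision), skipped
Fold 3: move[1]->R => URULU VALID
Fold 4: move[2]->L => URLLU INVALID (collision), skipped
Fold 5: move[4]->D => URULD INVALID (collision), skipped

Answer: VXVXX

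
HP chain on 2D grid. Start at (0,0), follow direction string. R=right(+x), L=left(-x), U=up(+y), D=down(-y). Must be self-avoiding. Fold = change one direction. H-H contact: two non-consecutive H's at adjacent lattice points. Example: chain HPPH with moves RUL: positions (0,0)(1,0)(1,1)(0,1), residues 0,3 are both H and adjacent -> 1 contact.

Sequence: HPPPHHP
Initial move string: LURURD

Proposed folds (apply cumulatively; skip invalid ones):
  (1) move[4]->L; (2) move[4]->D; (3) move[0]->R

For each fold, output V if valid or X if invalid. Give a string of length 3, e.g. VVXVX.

Answer: XXV

Derivation:
Initial: LURURD -> [(0, 0), (-1, 0), (-1, 1), (0, 1), (0, 2), (1, 2), (1, 1)]
Fold 1: move[4]->L => LURULD INVALID (collision), skipped
Fold 2: move[4]->D => LURUDD INVALID (collision), skipped
Fold 3: move[0]->R => RURURD VALID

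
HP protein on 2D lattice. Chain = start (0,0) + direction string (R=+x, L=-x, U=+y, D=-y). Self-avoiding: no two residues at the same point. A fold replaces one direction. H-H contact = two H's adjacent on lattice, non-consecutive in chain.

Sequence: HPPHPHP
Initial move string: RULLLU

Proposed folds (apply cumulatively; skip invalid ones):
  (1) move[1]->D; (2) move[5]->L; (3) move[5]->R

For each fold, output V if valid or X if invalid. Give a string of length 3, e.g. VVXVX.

Answer: VVX

Derivation:
Initial: RULLLU -> [(0, 0), (1, 0), (1, 1), (0, 1), (-1, 1), (-2, 1), (-2, 2)]
Fold 1: move[1]->D => RDLLLU VALID
Fold 2: move[5]->L => RDLLLL VALID
Fold 3: move[5]->R => RDLLLR INVALID (collision), skipped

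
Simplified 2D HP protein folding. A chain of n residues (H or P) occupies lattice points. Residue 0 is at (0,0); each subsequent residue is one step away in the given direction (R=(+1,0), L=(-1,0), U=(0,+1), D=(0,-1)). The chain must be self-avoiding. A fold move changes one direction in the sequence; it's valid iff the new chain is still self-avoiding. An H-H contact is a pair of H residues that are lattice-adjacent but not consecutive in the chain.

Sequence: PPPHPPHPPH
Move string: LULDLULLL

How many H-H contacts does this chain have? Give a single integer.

Positions: [(0, 0), (-1, 0), (-1, 1), (-2, 1), (-2, 0), (-3, 0), (-3, 1), (-4, 1), (-5, 1), (-6, 1)]
H-H contact: residue 3 @(-2,1) - residue 6 @(-3, 1)

Answer: 1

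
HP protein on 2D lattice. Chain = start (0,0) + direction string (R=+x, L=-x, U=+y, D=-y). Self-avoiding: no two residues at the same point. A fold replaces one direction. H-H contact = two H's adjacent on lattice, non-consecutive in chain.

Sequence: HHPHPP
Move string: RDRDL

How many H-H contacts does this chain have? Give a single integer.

Positions: [(0, 0), (1, 0), (1, -1), (2, -1), (2, -2), (1, -2)]
No H-H contacts found.

Answer: 0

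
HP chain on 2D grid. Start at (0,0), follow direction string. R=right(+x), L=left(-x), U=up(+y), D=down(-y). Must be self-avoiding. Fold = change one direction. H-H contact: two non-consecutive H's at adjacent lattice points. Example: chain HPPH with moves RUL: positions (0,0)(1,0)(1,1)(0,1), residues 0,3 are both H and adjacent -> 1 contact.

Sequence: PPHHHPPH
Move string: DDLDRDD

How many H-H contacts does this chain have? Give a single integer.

Answer: 0

Derivation:
Positions: [(0, 0), (0, -1), (0, -2), (-1, -2), (-1, -3), (0, -3), (0, -4), (0, -5)]
No H-H contacts found.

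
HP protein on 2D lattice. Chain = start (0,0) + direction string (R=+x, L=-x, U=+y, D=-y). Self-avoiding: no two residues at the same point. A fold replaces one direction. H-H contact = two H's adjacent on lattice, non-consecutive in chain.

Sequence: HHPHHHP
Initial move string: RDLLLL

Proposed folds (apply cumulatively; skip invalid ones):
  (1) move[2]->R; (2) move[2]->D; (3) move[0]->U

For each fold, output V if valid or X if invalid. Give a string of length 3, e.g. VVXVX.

Initial: RDLLLL -> [(0, 0), (1, 0), (1, -1), (0, -1), (-1, -1), (-2, -1), (-3, -1)]
Fold 1: move[2]->R => RDRLLL INVALID (collision), skipped
Fold 2: move[2]->D => RDDLLL VALID
Fold 3: move[0]->U => UDDLLL INVALID (collision), skipped

Answer: XVX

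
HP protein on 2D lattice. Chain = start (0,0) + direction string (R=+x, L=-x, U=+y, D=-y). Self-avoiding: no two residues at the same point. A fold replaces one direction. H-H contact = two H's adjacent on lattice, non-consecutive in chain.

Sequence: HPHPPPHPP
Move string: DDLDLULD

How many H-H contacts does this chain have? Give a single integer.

Answer: 0

Derivation:
Positions: [(0, 0), (0, -1), (0, -2), (-1, -2), (-1, -3), (-2, -3), (-2, -2), (-3, -2), (-3, -3)]
No H-H contacts found.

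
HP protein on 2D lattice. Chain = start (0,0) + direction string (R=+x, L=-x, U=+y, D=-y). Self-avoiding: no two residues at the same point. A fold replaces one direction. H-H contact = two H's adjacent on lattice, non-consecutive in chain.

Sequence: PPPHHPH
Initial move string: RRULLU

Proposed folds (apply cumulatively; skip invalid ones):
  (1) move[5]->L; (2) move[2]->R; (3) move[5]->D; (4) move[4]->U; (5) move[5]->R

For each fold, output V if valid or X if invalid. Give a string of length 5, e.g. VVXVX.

Initial: RRULLU -> [(0, 0), (1, 0), (2, 0), (2, 1), (1, 1), (0, 1), (0, 2)]
Fold 1: move[5]->L => RRULLL VALID
Fold 2: move[2]->R => RRRLLL INVALID (collision), skipped
Fold 3: move[5]->D => RRULLD INVALID (collision), skipped
Fold 4: move[4]->U => RRULUL VALID
Fold 5: move[5]->R => RRULUR VALID

Answer: VXXVV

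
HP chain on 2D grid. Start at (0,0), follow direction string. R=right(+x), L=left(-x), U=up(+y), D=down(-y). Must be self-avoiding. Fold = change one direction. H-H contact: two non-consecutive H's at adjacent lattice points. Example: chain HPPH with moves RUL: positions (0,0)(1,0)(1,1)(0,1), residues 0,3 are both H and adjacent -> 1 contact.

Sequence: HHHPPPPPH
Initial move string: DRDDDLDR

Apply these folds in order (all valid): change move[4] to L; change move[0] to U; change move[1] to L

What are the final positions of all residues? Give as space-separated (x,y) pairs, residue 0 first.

Answer: (0,0) (0,1) (-1,1) (-1,0) (-1,-1) (-2,-1) (-3,-1) (-3,-2) (-2,-2)

Derivation:
Initial moves: DRDDDLDR
Fold: move[4]->L => DRDDLLDR (positions: [(0, 0), (0, -1), (1, -1), (1, -2), (1, -3), (0, -3), (-1, -3), (-1, -4), (0, -4)])
Fold: move[0]->U => URDDLLDR (positions: [(0, 0), (0, 1), (1, 1), (1, 0), (1, -1), (0, -1), (-1, -1), (-1, -2), (0, -2)])
Fold: move[1]->L => ULDDLLDR (positions: [(0, 0), (0, 1), (-1, 1), (-1, 0), (-1, -1), (-2, -1), (-3, -1), (-3, -2), (-2, -2)])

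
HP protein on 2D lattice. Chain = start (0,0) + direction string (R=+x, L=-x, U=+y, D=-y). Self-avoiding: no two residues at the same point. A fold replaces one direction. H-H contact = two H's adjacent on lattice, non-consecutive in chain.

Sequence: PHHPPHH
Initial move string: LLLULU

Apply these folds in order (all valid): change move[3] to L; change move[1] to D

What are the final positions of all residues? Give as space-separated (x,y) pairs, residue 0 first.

Answer: (0,0) (-1,0) (-1,-1) (-2,-1) (-3,-1) (-4,-1) (-4,0)

Derivation:
Initial moves: LLLULU
Fold: move[3]->L => LLLLLU (positions: [(0, 0), (-1, 0), (-2, 0), (-3, 0), (-4, 0), (-5, 0), (-5, 1)])
Fold: move[1]->D => LDLLLU (positions: [(0, 0), (-1, 0), (-1, -1), (-2, -1), (-3, -1), (-4, -1), (-4, 0)])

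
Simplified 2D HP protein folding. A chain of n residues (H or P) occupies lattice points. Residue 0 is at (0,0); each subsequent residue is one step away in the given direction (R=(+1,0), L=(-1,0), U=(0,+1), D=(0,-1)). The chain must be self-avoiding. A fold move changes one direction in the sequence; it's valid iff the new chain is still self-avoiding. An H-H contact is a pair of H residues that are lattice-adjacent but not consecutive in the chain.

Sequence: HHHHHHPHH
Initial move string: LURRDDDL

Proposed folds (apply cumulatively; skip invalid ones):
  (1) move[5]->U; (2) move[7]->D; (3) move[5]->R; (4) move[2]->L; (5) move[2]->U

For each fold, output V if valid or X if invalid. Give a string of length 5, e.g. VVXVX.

Initial: LURRDDDL -> [(0, 0), (-1, 0), (-1, 1), (0, 1), (1, 1), (1, 0), (1, -1), (1, -2), (0, -2)]
Fold 1: move[5]->U => LURRDUDL INVALID (collision), skipped
Fold 2: move[7]->D => LURRDDDD VALID
Fold 3: move[5]->R => LURRDRDD VALID
Fold 4: move[2]->L => LULRDRDD INVALID (collision), skipped
Fold 5: move[2]->U => LUURDRDD VALID

Answer: XVVXV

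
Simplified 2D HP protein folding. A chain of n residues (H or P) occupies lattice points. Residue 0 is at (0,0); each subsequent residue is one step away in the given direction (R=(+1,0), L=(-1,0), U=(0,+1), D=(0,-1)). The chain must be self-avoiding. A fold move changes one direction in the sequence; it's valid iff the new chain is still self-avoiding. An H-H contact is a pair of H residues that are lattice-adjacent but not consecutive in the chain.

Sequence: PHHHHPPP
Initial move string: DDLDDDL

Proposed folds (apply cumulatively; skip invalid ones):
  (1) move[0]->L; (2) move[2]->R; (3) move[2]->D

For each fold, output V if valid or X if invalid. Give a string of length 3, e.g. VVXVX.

Initial: DDLDDDL -> [(0, 0), (0, -1), (0, -2), (-1, -2), (-1, -3), (-1, -4), (-1, -5), (-2, -5)]
Fold 1: move[0]->L => LDLDDDL VALID
Fold 2: move[2]->R => LDRDDDL VALID
Fold 3: move[2]->D => LDDDDDL VALID

Answer: VVV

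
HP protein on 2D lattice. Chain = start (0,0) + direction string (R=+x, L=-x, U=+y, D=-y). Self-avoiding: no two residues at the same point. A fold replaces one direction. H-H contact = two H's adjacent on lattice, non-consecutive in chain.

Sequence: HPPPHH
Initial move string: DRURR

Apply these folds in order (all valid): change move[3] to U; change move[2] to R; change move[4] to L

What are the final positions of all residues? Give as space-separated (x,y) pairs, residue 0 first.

Answer: (0,0) (0,-1) (1,-1) (2,-1) (2,0) (1,0)

Derivation:
Initial moves: DRURR
Fold: move[3]->U => DRUUR (positions: [(0, 0), (0, -1), (1, -1), (1, 0), (1, 1), (2, 1)])
Fold: move[2]->R => DRRUR (positions: [(0, 0), (0, -1), (1, -1), (2, -1), (2, 0), (3, 0)])
Fold: move[4]->L => DRRUL (positions: [(0, 0), (0, -1), (1, -1), (2, -1), (2, 0), (1, 0)])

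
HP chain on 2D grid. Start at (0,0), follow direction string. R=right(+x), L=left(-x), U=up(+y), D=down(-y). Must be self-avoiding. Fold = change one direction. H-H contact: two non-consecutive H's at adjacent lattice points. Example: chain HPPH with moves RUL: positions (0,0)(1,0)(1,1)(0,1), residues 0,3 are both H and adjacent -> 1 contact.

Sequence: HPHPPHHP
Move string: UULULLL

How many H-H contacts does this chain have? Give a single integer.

Answer: 0

Derivation:
Positions: [(0, 0), (0, 1), (0, 2), (-1, 2), (-1, 3), (-2, 3), (-3, 3), (-4, 3)]
No H-H contacts found.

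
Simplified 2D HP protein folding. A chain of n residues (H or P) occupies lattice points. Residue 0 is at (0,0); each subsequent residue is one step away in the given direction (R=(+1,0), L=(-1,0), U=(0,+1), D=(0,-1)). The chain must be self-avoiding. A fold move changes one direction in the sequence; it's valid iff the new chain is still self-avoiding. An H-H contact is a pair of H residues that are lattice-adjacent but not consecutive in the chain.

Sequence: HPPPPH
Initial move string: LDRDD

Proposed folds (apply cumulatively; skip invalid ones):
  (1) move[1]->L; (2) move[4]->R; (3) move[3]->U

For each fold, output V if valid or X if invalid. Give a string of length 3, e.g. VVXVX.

Initial: LDRDD -> [(0, 0), (-1, 0), (-1, -1), (0, -1), (0, -2), (0, -3)]
Fold 1: move[1]->L => LLRDD INVALID (collision), skipped
Fold 2: move[4]->R => LDRDR VALID
Fold 3: move[3]->U => LDRUR INVALID (collision), skipped

Answer: XVX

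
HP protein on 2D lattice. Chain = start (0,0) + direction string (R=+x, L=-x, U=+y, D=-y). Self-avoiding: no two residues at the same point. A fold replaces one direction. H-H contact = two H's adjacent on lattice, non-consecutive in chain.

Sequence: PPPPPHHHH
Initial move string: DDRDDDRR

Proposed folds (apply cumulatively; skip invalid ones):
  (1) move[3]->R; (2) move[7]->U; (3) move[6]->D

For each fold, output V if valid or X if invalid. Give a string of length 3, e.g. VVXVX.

Initial: DDRDDDRR -> [(0, 0), (0, -1), (0, -2), (1, -2), (1, -3), (1, -4), (1, -5), (2, -5), (3, -5)]
Fold 1: move[3]->R => DDRRDDRR VALID
Fold 2: move[7]->U => DDRRDDRU VALID
Fold 3: move[6]->D => DDRRDDDU INVALID (collision), skipped

Answer: VVX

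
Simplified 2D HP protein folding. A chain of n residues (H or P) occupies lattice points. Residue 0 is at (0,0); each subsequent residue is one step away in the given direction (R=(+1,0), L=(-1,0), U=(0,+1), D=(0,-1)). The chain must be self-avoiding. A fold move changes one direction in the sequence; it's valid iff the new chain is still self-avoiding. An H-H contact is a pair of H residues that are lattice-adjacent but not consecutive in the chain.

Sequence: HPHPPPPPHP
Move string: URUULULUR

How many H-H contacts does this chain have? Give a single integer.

Answer: 0

Derivation:
Positions: [(0, 0), (0, 1), (1, 1), (1, 2), (1, 3), (0, 3), (0, 4), (-1, 4), (-1, 5), (0, 5)]
No H-H contacts found.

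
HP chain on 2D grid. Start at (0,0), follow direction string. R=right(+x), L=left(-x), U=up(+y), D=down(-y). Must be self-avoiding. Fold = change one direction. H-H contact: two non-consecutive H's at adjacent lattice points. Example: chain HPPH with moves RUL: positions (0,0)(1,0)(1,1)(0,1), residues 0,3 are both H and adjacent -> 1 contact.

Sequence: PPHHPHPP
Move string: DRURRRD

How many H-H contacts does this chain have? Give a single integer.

Positions: [(0, 0), (0, -1), (1, -1), (1, 0), (2, 0), (3, 0), (4, 0), (4, -1)]
No H-H contacts found.

Answer: 0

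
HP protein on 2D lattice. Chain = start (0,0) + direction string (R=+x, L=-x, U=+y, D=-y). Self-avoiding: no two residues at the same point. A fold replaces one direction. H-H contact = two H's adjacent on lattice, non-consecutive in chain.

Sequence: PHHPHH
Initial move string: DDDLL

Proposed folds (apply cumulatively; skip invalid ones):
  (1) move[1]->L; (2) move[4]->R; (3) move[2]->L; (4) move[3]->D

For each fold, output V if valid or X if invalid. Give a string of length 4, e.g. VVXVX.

Answer: VXVV

Derivation:
Initial: DDDLL -> [(0, 0), (0, -1), (0, -2), (0, -3), (-1, -3), (-2, -3)]
Fold 1: move[1]->L => DLDLL VALID
Fold 2: move[4]->R => DLDLR INVALID (collision), skipped
Fold 3: move[2]->L => DLLLL VALID
Fold 4: move[3]->D => DLLDL VALID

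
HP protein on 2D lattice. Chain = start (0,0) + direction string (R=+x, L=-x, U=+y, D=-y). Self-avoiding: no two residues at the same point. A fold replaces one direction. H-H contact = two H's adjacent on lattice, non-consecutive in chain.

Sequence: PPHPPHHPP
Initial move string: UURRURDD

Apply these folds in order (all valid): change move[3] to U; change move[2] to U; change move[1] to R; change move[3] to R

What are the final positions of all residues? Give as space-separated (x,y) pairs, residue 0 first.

Initial moves: UURRURDD
Fold: move[3]->U => UURUURDD (positions: [(0, 0), (0, 1), (0, 2), (1, 2), (1, 3), (1, 4), (2, 4), (2, 3), (2, 2)])
Fold: move[2]->U => UUUUURDD (positions: [(0, 0), (0, 1), (0, 2), (0, 3), (0, 4), (0, 5), (1, 5), (1, 4), (1, 3)])
Fold: move[1]->R => URUUURDD (positions: [(0, 0), (0, 1), (1, 1), (1, 2), (1, 3), (1, 4), (2, 4), (2, 3), (2, 2)])
Fold: move[3]->R => URURURDD (positions: [(0, 0), (0, 1), (1, 1), (1, 2), (2, 2), (2, 3), (3, 3), (3, 2), (3, 1)])

Answer: (0,0) (0,1) (1,1) (1,2) (2,2) (2,3) (3,3) (3,2) (3,1)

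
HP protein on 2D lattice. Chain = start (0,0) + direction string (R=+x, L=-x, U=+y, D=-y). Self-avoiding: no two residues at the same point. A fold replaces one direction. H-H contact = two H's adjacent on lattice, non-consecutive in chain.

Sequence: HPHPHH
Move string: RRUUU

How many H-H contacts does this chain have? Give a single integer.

Positions: [(0, 0), (1, 0), (2, 0), (2, 1), (2, 2), (2, 3)]
No H-H contacts found.

Answer: 0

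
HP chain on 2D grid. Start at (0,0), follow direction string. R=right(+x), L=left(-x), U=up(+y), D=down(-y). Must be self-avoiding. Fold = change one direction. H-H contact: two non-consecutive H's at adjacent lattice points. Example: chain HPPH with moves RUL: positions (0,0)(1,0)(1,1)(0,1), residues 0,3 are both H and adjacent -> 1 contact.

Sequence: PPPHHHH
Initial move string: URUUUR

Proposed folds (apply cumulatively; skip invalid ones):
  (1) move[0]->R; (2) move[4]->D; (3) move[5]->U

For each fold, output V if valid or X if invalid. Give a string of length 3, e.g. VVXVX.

Initial: URUUUR -> [(0, 0), (0, 1), (1, 1), (1, 2), (1, 3), (1, 4), (2, 4)]
Fold 1: move[0]->R => RRUUUR VALID
Fold 2: move[4]->D => RRUUDR INVALID (collision), skipped
Fold 3: move[5]->U => RRUUUU VALID

Answer: VXV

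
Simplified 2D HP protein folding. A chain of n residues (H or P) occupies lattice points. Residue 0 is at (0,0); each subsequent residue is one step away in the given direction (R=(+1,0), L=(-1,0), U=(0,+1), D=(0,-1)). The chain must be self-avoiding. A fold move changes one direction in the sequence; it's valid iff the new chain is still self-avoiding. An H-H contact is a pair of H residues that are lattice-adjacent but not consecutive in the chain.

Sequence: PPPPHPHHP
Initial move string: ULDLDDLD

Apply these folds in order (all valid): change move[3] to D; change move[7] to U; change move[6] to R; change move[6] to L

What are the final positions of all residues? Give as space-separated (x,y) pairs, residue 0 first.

Initial moves: ULDLDDLD
Fold: move[3]->D => ULDDDDLD (positions: [(0, 0), (0, 1), (-1, 1), (-1, 0), (-1, -1), (-1, -2), (-1, -3), (-2, -3), (-2, -4)])
Fold: move[7]->U => ULDDDDLU (positions: [(0, 0), (0, 1), (-1, 1), (-1, 0), (-1, -1), (-1, -2), (-1, -3), (-2, -3), (-2, -2)])
Fold: move[6]->R => ULDDDDRU (positions: [(0, 0), (0, 1), (-1, 1), (-1, 0), (-1, -1), (-1, -2), (-1, -3), (0, -3), (0, -2)])
Fold: move[6]->L => ULDDDDLU (positions: [(0, 0), (0, 1), (-1, 1), (-1, 0), (-1, -1), (-1, -2), (-1, -3), (-2, -3), (-2, -2)])

Answer: (0,0) (0,1) (-1,1) (-1,0) (-1,-1) (-1,-2) (-1,-3) (-2,-3) (-2,-2)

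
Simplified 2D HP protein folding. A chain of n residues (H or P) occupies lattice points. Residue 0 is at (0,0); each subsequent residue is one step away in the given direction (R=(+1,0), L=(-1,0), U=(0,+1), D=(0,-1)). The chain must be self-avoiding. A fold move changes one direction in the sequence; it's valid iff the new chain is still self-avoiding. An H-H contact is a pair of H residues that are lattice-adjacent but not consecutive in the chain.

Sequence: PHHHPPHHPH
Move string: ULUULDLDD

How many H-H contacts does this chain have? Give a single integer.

Answer: 1

Derivation:
Positions: [(0, 0), (0, 1), (-1, 1), (-1, 2), (-1, 3), (-2, 3), (-2, 2), (-3, 2), (-3, 1), (-3, 0)]
H-H contact: residue 3 @(-1,2) - residue 6 @(-2, 2)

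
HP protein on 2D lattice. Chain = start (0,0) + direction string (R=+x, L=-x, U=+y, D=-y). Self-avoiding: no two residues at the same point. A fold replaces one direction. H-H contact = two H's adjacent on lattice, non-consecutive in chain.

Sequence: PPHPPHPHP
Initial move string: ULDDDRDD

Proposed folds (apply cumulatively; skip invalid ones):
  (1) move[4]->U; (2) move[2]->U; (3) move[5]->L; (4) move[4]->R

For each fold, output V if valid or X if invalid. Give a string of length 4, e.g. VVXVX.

Initial: ULDDDRDD -> [(0, 0), (0, 1), (-1, 1), (-1, 0), (-1, -1), (-1, -2), (0, -2), (0, -3), (0, -4)]
Fold 1: move[4]->U => ULDDURDD INVALID (collision), skipped
Fold 2: move[2]->U => ULUDDRDD INVALID (collision), skipped
Fold 3: move[5]->L => ULDDDLDD VALID
Fold 4: move[4]->R => ULDDRLDD INVALID (collision), skipped

Answer: XXVX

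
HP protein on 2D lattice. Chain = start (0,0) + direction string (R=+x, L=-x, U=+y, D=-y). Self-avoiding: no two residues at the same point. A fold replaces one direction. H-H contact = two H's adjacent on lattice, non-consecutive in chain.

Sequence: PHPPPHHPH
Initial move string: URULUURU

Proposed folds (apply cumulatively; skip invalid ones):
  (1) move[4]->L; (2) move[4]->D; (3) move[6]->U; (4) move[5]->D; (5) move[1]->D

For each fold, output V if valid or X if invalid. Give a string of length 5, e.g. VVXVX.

Answer: VXVXX

Derivation:
Initial: URULUURU -> [(0, 0), (0, 1), (1, 1), (1, 2), (0, 2), (0, 3), (0, 4), (1, 4), (1, 5)]
Fold 1: move[4]->L => URULLURU VALID
Fold 2: move[4]->D => URULDURU INVALID (collision), skipped
Fold 3: move[6]->U => URULLUUU VALID
Fold 4: move[5]->D => URULLDUU INVALID (collision), skipped
Fold 5: move[1]->D => UDULLUUU INVALID (collision), skipped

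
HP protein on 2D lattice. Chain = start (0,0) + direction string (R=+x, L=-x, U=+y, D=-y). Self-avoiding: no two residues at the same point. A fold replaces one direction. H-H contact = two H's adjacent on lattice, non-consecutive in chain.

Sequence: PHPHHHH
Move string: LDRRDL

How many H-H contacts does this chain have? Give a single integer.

Positions: [(0, 0), (-1, 0), (-1, -1), (0, -1), (1, -1), (1, -2), (0, -2)]
H-H contact: residue 3 @(0,-1) - residue 6 @(0, -2)

Answer: 1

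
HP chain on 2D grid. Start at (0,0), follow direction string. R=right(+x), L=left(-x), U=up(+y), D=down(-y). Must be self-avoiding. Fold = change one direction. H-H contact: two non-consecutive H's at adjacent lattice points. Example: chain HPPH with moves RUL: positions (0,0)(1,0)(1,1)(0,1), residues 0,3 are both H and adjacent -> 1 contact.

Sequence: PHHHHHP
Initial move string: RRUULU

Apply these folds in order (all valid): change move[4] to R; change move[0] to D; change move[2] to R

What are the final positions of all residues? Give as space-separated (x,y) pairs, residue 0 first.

Initial moves: RRUULU
Fold: move[4]->R => RRUURU (positions: [(0, 0), (1, 0), (2, 0), (2, 1), (2, 2), (3, 2), (3, 3)])
Fold: move[0]->D => DRUURU (positions: [(0, 0), (0, -1), (1, -1), (1, 0), (1, 1), (2, 1), (2, 2)])
Fold: move[2]->R => DRRURU (positions: [(0, 0), (0, -1), (1, -1), (2, -1), (2, 0), (3, 0), (3, 1)])

Answer: (0,0) (0,-1) (1,-1) (2,-1) (2,0) (3,0) (3,1)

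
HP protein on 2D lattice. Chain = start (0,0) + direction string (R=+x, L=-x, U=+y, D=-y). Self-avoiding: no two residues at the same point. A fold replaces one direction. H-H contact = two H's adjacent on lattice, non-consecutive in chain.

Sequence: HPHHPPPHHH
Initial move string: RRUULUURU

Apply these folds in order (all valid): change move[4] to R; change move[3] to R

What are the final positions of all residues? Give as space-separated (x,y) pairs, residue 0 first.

Initial moves: RRUULUURU
Fold: move[4]->R => RRUURUURU (positions: [(0, 0), (1, 0), (2, 0), (2, 1), (2, 2), (3, 2), (3, 3), (3, 4), (4, 4), (4, 5)])
Fold: move[3]->R => RRURRUURU (positions: [(0, 0), (1, 0), (2, 0), (2, 1), (3, 1), (4, 1), (4, 2), (4, 3), (5, 3), (5, 4)])

Answer: (0,0) (1,0) (2,0) (2,1) (3,1) (4,1) (4,2) (4,3) (5,3) (5,4)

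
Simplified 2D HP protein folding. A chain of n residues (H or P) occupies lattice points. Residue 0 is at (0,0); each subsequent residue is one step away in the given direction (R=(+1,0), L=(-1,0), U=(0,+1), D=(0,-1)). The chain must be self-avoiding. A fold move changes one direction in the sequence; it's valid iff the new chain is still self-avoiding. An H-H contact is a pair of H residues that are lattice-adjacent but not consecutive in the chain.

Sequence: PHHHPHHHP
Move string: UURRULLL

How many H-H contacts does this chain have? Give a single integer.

Answer: 2

Derivation:
Positions: [(0, 0), (0, 1), (0, 2), (1, 2), (2, 2), (2, 3), (1, 3), (0, 3), (-1, 3)]
H-H contact: residue 2 @(0,2) - residue 7 @(0, 3)
H-H contact: residue 3 @(1,2) - residue 6 @(1, 3)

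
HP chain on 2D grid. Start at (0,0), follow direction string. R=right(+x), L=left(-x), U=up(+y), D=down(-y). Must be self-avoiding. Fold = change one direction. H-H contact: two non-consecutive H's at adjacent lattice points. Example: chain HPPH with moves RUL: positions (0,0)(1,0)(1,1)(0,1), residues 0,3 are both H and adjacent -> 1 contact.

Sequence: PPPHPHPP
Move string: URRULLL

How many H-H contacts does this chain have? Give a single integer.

Positions: [(0, 0), (0, 1), (1, 1), (2, 1), (2, 2), (1, 2), (0, 2), (-1, 2)]
No H-H contacts found.

Answer: 0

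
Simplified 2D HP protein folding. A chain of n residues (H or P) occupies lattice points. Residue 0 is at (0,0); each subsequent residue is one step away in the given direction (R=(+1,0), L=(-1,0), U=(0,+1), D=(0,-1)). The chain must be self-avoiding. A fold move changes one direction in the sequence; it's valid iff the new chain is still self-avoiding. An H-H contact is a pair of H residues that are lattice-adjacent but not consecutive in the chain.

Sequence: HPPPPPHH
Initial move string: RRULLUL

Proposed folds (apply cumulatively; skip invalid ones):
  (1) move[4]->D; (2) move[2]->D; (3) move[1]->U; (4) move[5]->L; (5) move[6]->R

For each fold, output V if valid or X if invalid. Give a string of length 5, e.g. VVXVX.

Initial: RRULLUL -> [(0, 0), (1, 0), (2, 0), (2, 1), (1, 1), (0, 1), (0, 2), (-1, 2)]
Fold 1: move[4]->D => RRULDUL INVALID (collision), skipped
Fold 2: move[2]->D => RRDLLUL INVALID (collision), skipped
Fold 3: move[1]->U => RUULLUL VALID
Fold 4: move[5]->L => RUULLLL VALID
Fold 5: move[6]->R => RUULLLR INVALID (collision), skipped

Answer: XXVVX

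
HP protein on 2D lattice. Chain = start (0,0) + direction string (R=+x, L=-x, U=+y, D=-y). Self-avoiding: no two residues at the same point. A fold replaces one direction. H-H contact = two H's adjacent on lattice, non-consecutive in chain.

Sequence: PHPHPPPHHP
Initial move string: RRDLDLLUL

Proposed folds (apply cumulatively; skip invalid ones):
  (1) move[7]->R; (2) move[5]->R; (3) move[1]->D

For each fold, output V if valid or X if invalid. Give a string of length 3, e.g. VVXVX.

Initial: RRDLDLLUL -> [(0, 0), (1, 0), (2, 0), (2, -1), (1, -1), (1, -2), (0, -2), (-1, -2), (-1, -1), (-2, -1)]
Fold 1: move[7]->R => RRDLDLLRL INVALID (collision), skipped
Fold 2: move[5]->R => RRDLDRLUL INVALID (collision), skipped
Fold 3: move[1]->D => RDDLDLLUL VALID

Answer: XXV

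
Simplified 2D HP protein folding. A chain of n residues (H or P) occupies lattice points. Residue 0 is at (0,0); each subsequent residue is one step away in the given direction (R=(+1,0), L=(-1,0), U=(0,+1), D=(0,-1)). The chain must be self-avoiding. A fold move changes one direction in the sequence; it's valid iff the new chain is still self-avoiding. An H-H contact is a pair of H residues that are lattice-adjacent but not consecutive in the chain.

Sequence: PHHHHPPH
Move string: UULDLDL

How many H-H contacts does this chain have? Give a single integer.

Positions: [(0, 0), (0, 1), (0, 2), (-1, 2), (-1, 1), (-2, 1), (-2, 0), (-3, 0)]
H-H contact: residue 1 @(0,1) - residue 4 @(-1, 1)

Answer: 1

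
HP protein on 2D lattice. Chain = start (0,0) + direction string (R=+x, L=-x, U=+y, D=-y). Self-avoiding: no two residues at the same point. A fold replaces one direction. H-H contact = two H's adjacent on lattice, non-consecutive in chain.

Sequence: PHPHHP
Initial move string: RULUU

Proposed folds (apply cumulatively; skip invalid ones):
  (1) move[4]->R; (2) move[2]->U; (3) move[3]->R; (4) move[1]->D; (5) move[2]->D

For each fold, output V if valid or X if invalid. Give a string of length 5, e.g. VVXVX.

Initial: RULUU -> [(0, 0), (1, 0), (1, 1), (0, 1), (0, 2), (0, 3)]
Fold 1: move[4]->R => RULUR VALID
Fold 2: move[2]->U => RUUUR VALID
Fold 3: move[3]->R => RUURR VALID
Fold 4: move[1]->D => RDURR INVALID (collision), skipped
Fold 5: move[2]->D => RUDRR INVALID (collision), skipped

Answer: VVVXX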